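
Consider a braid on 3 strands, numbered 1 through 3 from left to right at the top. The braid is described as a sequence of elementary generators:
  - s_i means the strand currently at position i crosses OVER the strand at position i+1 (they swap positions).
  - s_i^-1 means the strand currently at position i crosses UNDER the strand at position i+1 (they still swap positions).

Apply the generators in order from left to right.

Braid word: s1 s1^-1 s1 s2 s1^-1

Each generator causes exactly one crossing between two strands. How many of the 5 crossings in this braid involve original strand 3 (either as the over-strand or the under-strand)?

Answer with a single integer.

Gen 1: crossing 1x2. Involves strand 3? no. Count so far: 0
Gen 2: crossing 2x1. Involves strand 3? no. Count so far: 0
Gen 3: crossing 1x2. Involves strand 3? no. Count so far: 0
Gen 4: crossing 1x3. Involves strand 3? yes. Count so far: 1
Gen 5: crossing 2x3. Involves strand 3? yes. Count so far: 2

Answer: 2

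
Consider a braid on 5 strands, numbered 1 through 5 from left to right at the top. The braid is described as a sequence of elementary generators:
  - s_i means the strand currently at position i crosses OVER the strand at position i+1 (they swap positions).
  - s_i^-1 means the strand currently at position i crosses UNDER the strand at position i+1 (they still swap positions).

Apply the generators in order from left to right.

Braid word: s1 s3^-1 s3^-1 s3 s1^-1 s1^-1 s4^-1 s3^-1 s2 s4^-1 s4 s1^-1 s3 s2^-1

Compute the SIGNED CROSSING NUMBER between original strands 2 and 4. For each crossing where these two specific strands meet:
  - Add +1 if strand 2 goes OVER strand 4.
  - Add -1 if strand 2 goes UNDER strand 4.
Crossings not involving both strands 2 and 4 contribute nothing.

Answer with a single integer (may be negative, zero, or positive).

Gen 1: crossing 1x2. Both 2&4? no. Sum: 0
Gen 2: crossing 3x4. Both 2&4? no. Sum: 0
Gen 3: crossing 4x3. Both 2&4? no. Sum: 0
Gen 4: crossing 3x4. Both 2&4? no. Sum: 0
Gen 5: crossing 2x1. Both 2&4? no. Sum: 0
Gen 6: crossing 1x2. Both 2&4? no. Sum: 0
Gen 7: crossing 3x5. Both 2&4? no. Sum: 0
Gen 8: crossing 4x5. Both 2&4? no. Sum: 0
Gen 9: crossing 1x5. Both 2&4? no. Sum: 0
Gen 10: crossing 4x3. Both 2&4? no. Sum: 0
Gen 11: crossing 3x4. Both 2&4? no. Sum: 0
Gen 12: crossing 2x5. Both 2&4? no. Sum: 0
Gen 13: crossing 1x4. Both 2&4? no. Sum: 0
Gen 14: 2 under 4. Both 2&4? yes. Contrib: -1. Sum: -1

Answer: -1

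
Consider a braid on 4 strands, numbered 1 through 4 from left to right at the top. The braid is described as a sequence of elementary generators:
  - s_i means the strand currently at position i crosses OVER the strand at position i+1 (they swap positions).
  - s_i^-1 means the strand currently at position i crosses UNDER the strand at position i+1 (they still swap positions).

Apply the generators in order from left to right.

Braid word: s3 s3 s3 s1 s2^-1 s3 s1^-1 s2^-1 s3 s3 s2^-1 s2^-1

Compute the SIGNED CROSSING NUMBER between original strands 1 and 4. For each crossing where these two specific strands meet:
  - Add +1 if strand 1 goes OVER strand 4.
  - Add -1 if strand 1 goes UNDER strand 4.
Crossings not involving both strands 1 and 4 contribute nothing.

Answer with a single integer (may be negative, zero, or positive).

Answer: -1

Derivation:
Gen 1: crossing 3x4. Both 1&4? no. Sum: 0
Gen 2: crossing 4x3. Both 1&4? no. Sum: 0
Gen 3: crossing 3x4. Both 1&4? no. Sum: 0
Gen 4: crossing 1x2. Both 1&4? no. Sum: 0
Gen 5: 1 under 4. Both 1&4? yes. Contrib: -1. Sum: -1
Gen 6: crossing 1x3. Both 1&4? no. Sum: -1
Gen 7: crossing 2x4. Both 1&4? no. Sum: -1
Gen 8: crossing 2x3. Both 1&4? no. Sum: -1
Gen 9: crossing 2x1. Both 1&4? no. Sum: -1
Gen 10: crossing 1x2. Both 1&4? no. Sum: -1
Gen 11: crossing 3x2. Both 1&4? no. Sum: -1
Gen 12: crossing 2x3. Both 1&4? no. Sum: -1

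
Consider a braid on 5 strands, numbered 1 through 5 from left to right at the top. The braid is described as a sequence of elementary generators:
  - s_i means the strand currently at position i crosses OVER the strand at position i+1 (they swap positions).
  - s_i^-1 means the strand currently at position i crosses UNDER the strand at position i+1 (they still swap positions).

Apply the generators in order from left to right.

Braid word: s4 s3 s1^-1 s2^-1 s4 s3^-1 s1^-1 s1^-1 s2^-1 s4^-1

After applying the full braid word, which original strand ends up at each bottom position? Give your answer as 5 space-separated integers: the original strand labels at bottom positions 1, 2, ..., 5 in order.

Gen 1 (s4): strand 4 crosses over strand 5. Perm now: [1 2 3 5 4]
Gen 2 (s3): strand 3 crosses over strand 5. Perm now: [1 2 5 3 4]
Gen 3 (s1^-1): strand 1 crosses under strand 2. Perm now: [2 1 5 3 4]
Gen 4 (s2^-1): strand 1 crosses under strand 5. Perm now: [2 5 1 3 4]
Gen 5 (s4): strand 3 crosses over strand 4. Perm now: [2 5 1 4 3]
Gen 6 (s3^-1): strand 1 crosses under strand 4. Perm now: [2 5 4 1 3]
Gen 7 (s1^-1): strand 2 crosses under strand 5. Perm now: [5 2 4 1 3]
Gen 8 (s1^-1): strand 5 crosses under strand 2. Perm now: [2 5 4 1 3]
Gen 9 (s2^-1): strand 5 crosses under strand 4. Perm now: [2 4 5 1 3]
Gen 10 (s4^-1): strand 1 crosses under strand 3. Perm now: [2 4 5 3 1]

Answer: 2 4 5 3 1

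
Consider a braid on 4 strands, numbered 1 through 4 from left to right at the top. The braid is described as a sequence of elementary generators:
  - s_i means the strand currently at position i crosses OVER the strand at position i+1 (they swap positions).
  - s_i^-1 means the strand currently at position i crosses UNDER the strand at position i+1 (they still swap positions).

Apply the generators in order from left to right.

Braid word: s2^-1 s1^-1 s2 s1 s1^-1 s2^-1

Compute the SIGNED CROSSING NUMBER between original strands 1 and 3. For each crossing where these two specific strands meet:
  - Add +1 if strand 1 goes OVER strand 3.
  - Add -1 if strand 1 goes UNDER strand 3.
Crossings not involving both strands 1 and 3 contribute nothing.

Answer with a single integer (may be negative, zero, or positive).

Answer: -1

Derivation:
Gen 1: crossing 2x3. Both 1&3? no. Sum: 0
Gen 2: 1 under 3. Both 1&3? yes. Contrib: -1. Sum: -1
Gen 3: crossing 1x2. Both 1&3? no. Sum: -1
Gen 4: crossing 3x2. Both 1&3? no. Sum: -1
Gen 5: crossing 2x3. Both 1&3? no. Sum: -1
Gen 6: crossing 2x1. Both 1&3? no. Sum: -1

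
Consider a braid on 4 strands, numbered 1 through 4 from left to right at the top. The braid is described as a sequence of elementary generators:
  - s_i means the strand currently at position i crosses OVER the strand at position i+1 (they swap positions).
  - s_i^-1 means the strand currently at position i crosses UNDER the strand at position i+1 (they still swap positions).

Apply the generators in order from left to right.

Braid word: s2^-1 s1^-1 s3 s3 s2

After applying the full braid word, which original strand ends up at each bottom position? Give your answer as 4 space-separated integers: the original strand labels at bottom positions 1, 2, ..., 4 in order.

Gen 1 (s2^-1): strand 2 crosses under strand 3. Perm now: [1 3 2 4]
Gen 2 (s1^-1): strand 1 crosses under strand 3. Perm now: [3 1 2 4]
Gen 3 (s3): strand 2 crosses over strand 4. Perm now: [3 1 4 2]
Gen 4 (s3): strand 4 crosses over strand 2. Perm now: [3 1 2 4]
Gen 5 (s2): strand 1 crosses over strand 2. Perm now: [3 2 1 4]

Answer: 3 2 1 4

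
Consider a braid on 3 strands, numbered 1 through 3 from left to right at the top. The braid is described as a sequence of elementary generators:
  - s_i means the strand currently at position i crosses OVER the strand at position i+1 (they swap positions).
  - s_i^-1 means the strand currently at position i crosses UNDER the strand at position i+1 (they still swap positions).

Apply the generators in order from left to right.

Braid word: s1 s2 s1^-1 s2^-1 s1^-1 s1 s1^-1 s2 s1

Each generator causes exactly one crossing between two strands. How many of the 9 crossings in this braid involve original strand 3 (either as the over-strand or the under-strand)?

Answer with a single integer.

Gen 1: crossing 1x2. Involves strand 3? no. Count so far: 0
Gen 2: crossing 1x3. Involves strand 3? yes. Count so far: 1
Gen 3: crossing 2x3. Involves strand 3? yes. Count so far: 2
Gen 4: crossing 2x1. Involves strand 3? no. Count so far: 2
Gen 5: crossing 3x1. Involves strand 3? yes. Count so far: 3
Gen 6: crossing 1x3. Involves strand 3? yes. Count so far: 4
Gen 7: crossing 3x1. Involves strand 3? yes. Count so far: 5
Gen 8: crossing 3x2. Involves strand 3? yes. Count so far: 6
Gen 9: crossing 1x2. Involves strand 3? no. Count so far: 6

Answer: 6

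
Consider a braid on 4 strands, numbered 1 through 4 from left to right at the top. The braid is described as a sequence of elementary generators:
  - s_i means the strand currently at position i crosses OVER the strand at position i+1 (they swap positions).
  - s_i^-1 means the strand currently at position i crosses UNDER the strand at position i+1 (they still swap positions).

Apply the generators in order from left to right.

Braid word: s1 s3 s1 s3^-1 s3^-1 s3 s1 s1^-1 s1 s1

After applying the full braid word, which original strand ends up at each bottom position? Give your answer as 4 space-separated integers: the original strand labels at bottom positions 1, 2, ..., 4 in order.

Answer: 1 2 3 4

Derivation:
Gen 1 (s1): strand 1 crosses over strand 2. Perm now: [2 1 3 4]
Gen 2 (s3): strand 3 crosses over strand 4. Perm now: [2 1 4 3]
Gen 3 (s1): strand 2 crosses over strand 1. Perm now: [1 2 4 3]
Gen 4 (s3^-1): strand 4 crosses under strand 3. Perm now: [1 2 3 4]
Gen 5 (s3^-1): strand 3 crosses under strand 4. Perm now: [1 2 4 3]
Gen 6 (s3): strand 4 crosses over strand 3. Perm now: [1 2 3 4]
Gen 7 (s1): strand 1 crosses over strand 2. Perm now: [2 1 3 4]
Gen 8 (s1^-1): strand 2 crosses under strand 1. Perm now: [1 2 3 4]
Gen 9 (s1): strand 1 crosses over strand 2. Perm now: [2 1 3 4]
Gen 10 (s1): strand 2 crosses over strand 1. Perm now: [1 2 3 4]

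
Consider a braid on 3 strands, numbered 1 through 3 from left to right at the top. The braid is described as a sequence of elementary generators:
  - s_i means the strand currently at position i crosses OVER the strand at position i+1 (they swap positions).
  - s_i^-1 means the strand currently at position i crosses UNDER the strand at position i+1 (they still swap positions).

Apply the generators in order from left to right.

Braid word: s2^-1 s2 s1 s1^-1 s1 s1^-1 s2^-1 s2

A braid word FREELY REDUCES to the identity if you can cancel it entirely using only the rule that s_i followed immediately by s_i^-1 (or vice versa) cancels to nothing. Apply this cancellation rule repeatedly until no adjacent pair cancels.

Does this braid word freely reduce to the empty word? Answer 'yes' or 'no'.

Gen 1 (s2^-1): push. Stack: [s2^-1]
Gen 2 (s2): cancels prior s2^-1. Stack: []
Gen 3 (s1): push. Stack: [s1]
Gen 4 (s1^-1): cancels prior s1. Stack: []
Gen 5 (s1): push. Stack: [s1]
Gen 6 (s1^-1): cancels prior s1. Stack: []
Gen 7 (s2^-1): push. Stack: [s2^-1]
Gen 8 (s2): cancels prior s2^-1. Stack: []
Reduced word: (empty)

Answer: yes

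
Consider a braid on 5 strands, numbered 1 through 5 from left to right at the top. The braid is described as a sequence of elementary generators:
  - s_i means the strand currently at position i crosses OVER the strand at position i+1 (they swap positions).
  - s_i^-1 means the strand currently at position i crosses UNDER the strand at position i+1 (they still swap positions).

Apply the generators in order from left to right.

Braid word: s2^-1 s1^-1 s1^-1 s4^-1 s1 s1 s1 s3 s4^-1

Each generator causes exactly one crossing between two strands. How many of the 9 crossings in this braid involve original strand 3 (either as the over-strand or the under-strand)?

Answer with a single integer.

Answer: 6

Derivation:
Gen 1: crossing 2x3. Involves strand 3? yes. Count so far: 1
Gen 2: crossing 1x3. Involves strand 3? yes. Count so far: 2
Gen 3: crossing 3x1. Involves strand 3? yes. Count so far: 3
Gen 4: crossing 4x5. Involves strand 3? no. Count so far: 3
Gen 5: crossing 1x3. Involves strand 3? yes. Count so far: 4
Gen 6: crossing 3x1. Involves strand 3? yes. Count so far: 5
Gen 7: crossing 1x3. Involves strand 3? yes. Count so far: 6
Gen 8: crossing 2x5. Involves strand 3? no. Count so far: 6
Gen 9: crossing 2x4. Involves strand 3? no. Count so far: 6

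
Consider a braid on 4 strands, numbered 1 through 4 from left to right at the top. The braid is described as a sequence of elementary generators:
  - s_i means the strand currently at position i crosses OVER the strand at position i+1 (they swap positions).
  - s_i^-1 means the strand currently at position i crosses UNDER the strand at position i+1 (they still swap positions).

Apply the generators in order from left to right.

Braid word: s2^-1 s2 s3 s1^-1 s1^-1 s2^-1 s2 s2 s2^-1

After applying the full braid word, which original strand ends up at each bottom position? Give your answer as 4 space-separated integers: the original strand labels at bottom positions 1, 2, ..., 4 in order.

Gen 1 (s2^-1): strand 2 crosses under strand 3. Perm now: [1 3 2 4]
Gen 2 (s2): strand 3 crosses over strand 2. Perm now: [1 2 3 4]
Gen 3 (s3): strand 3 crosses over strand 4. Perm now: [1 2 4 3]
Gen 4 (s1^-1): strand 1 crosses under strand 2. Perm now: [2 1 4 3]
Gen 5 (s1^-1): strand 2 crosses under strand 1. Perm now: [1 2 4 3]
Gen 6 (s2^-1): strand 2 crosses under strand 4. Perm now: [1 4 2 3]
Gen 7 (s2): strand 4 crosses over strand 2. Perm now: [1 2 4 3]
Gen 8 (s2): strand 2 crosses over strand 4. Perm now: [1 4 2 3]
Gen 9 (s2^-1): strand 4 crosses under strand 2. Perm now: [1 2 4 3]

Answer: 1 2 4 3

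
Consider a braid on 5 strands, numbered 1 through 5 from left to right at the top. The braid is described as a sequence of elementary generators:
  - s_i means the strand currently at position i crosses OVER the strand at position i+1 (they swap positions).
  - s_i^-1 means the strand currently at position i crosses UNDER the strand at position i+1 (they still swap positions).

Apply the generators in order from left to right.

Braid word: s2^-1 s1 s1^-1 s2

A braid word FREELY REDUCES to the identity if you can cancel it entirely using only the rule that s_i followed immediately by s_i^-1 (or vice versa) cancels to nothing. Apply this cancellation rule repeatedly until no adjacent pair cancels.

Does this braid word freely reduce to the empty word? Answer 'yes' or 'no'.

Gen 1 (s2^-1): push. Stack: [s2^-1]
Gen 2 (s1): push. Stack: [s2^-1 s1]
Gen 3 (s1^-1): cancels prior s1. Stack: [s2^-1]
Gen 4 (s2): cancels prior s2^-1. Stack: []
Reduced word: (empty)

Answer: yes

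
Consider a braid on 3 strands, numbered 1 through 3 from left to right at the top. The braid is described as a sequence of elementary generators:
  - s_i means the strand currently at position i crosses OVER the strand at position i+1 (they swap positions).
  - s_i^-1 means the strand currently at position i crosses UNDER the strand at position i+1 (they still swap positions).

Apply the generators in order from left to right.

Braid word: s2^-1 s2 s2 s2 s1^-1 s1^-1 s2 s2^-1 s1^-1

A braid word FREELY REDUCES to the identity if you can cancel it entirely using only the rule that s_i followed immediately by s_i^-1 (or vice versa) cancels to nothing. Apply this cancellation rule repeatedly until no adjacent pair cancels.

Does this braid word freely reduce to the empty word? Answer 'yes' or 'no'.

Answer: no

Derivation:
Gen 1 (s2^-1): push. Stack: [s2^-1]
Gen 2 (s2): cancels prior s2^-1. Stack: []
Gen 3 (s2): push. Stack: [s2]
Gen 4 (s2): push. Stack: [s2 s2]
Gen 5 (s1^-1): push. Stack: [s2 s2 s1^-1]
Gen 6 (s1^-1): push. Stack: [s2 s2 s1^-1 s1^-1]
Gen 7 (s2): push. Stack: [s2 s2 s1^-1 s1^-1 s2]
Gen 8 (s2^-1): cancels prior s2. Stack: [s2 s2 s1^-1 s1^-1]
Gen 9 (s1^-1): push. Stack: [s2 s2 s1^-1 s1^-1 s1^-1]
Reduced word: s2 s2 s1^-1 s1^-1 s1^-1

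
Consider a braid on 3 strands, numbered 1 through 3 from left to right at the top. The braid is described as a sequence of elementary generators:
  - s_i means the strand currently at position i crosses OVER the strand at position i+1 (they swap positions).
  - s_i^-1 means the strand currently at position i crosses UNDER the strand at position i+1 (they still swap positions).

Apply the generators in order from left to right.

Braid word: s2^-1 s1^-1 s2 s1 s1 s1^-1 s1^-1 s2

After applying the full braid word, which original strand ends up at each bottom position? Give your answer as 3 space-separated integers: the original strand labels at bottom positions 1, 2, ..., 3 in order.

Answer: 3 1 2

Derivation:
Gen 1 (s2^-1): strand 2 crosses under strand 3. Perm now: [1 3 2]
Gen 2 (s1^-1): strand 1 crosses under strand 3. Perm now: [3 1 2]
Gen 3 (s2): strand 1 crosses over strand 2. Perm now: [3 2 1]
Gen 4 (s1): strand 3 crosses over strand 2. Perm now: [2 3 1]
Gen 5 (s1): strand 2 crosses over strand 3. Perm now: [3 2 1]
Gen 6 (s1^-1): strand 3 crosses under strand 2. Perm now: [2 3 1]
Gen 7 (s1^-1): strand 2 crosses under strand 3. Perm now: [3 2 1]
Gen 8 (s2): strand 2 crosses over strand 1. Perm now: [3 1 2]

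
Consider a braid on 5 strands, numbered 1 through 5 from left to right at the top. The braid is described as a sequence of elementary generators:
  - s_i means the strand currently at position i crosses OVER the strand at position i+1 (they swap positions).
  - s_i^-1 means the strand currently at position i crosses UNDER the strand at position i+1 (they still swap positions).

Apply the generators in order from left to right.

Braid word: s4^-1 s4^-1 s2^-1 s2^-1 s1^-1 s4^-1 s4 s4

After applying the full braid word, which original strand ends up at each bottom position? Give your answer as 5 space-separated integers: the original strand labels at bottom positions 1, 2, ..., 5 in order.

Gen 1 (s4^-1): strand 4 crosses under strand 5. Perm now: [1 2 3 5 4]
Gen 2 (s4^-1): strand 5 crosses under strand 4. Perm now: [1 2 3 4 5]
Gen 3 (s2^-1): strand 2 crosses under strand 3. Perm now: [1 3 2 4 5]
Gen 4 (s2^-1): strand 3 crosses under strand 2. Perm now: [1 2 3 4 5]
Gen 5 (s1^-1): strand 1 crosses under strand 2. Perm now: [2 1 3 4 5]
Gen 6 (s4^-1): strand 4 crosses under strand 5. Perm now: [2 1 3 5 4]
Gen 7 (s4): strand 5 crosses over strand 4. Perm now: [2 1 3 4 5]
Gen 8 (s4): strand 4 crosses over strand 5. Perm now: [2 1 3 5 4]

Answer: 2 1 3 5 4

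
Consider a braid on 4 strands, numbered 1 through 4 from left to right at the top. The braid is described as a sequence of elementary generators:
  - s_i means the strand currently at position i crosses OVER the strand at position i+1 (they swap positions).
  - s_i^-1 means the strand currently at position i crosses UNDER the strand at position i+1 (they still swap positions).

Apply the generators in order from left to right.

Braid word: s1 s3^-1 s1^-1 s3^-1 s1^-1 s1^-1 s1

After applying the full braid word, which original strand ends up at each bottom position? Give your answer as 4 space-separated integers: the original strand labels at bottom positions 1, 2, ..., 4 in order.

Gen 1 (s1): strand 1 crosses over strand 2. Perm now: [2 1 3 4]
Gen 2 (s3^-1): strand 3 crosses under strand 4. Perm now: [2 1 4 3]
Gen 3 (s1^-1): strand 2 crosses under strand 1. Perm now: [1 2 4 3]
Gen 4 (s3^-1): strand 4 crosses under strand 3. Perm now: [1 2 3 4]
Gen 5 (s1^-1): strand 1 crosses under strand 2. Perm now: [2 1 3 4]
Gen 6 (s1^-1): strand 2 crosses under strand 1. Perm now: [1 2 3 4]
Gen 7 (s1): strand 1 crosses over strand 2. Perm now: [2 1 3 4]

Answer: 2 1 3 4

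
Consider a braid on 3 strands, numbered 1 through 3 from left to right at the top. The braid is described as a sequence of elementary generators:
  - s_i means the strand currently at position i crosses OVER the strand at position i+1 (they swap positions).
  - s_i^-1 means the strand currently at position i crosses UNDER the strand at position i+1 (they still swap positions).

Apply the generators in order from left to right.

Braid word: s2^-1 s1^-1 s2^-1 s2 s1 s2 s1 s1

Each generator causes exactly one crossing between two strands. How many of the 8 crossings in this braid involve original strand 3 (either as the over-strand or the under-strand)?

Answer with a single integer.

Answer: 4

Derivation:
Gen 1: crossing 2x3. Involves strand 3? yes. Count so far: 1
Gen 2: crossing 1x3. Involves strand 3? yes. Count so far: 2
Gen 3: crossing 1x2. Involves strand 3? no. Count so far: 2
Gen 4: crossing 2x1. Involves strand 3? no. Count so far: 2
Gen 5: crossing 3x1. Involves strand 3? yes. Count so far: 3
Gen 6: crossing 3x2. Involves strand 3? yes. Count so far: 4
Gen 7: crossing 1x2. Involves strand 3? no. Count so far: 4
Gen 8: crossing 2x1. Involves strand 3? no. Count so far: 4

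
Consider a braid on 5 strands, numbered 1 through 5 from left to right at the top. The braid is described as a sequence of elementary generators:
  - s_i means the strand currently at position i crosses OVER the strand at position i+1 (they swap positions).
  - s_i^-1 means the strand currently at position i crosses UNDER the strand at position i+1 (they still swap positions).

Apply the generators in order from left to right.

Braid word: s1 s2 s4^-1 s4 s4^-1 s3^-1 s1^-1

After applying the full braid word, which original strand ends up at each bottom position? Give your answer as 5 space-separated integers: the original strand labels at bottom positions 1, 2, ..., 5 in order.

Gen 1 (s1): strand 1 crosses over strand 2. Perm now: [2 1 3 4 5]
Gen 2 (s2): strand 1 crosses over strand 3. Perm now: [2 3 1 4 5]
Gen 3 (s4^-1): strand 4 crosses under strand 5. Perm now: [2 3 1 5 4]
Gen 4 (s4): strand 5 crosses over strand 4. Perm now: [2 3 1 4 5]
Gen 5 (s4^-1): strand 4 crosses under strand 5. Perm now: [2 3 1 5 4]
Gen 6 (s3^-1): strand 1 crosses under strand 5. Perm now: [2 3 5 1 4]
Gen 7 (s1^-1): strand 2 crosses under strand 3. Perm now: [3 2 5 1 4]

Answer: 3 2 5 1 4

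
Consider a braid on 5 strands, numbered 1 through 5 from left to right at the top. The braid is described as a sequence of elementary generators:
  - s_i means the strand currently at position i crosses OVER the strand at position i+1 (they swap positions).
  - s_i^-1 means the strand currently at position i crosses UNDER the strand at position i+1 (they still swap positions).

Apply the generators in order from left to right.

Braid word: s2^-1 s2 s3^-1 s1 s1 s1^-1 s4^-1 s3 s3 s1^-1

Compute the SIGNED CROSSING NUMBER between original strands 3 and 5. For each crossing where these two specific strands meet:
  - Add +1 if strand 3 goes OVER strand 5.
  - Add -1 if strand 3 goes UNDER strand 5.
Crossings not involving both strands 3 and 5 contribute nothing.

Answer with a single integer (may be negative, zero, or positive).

Gen 1: crossing 2x3. Both 3&5? no. Sum: 0
Gen 2: crossing 3x2. Both 3&5? no. Sum: 0
Gen 3: crossing 3x4. Both 3&5? no. Sum: 0
Gen 4: crossing 1x2. Both 3&5? no. Sum: 0
Gen 5: crossing 2x1. Both 3&5? no. Sum: 0
Gen 6: crossing 1x2. Both 3&5? no. Sum: 0
Gen 7: 3 under 5. Both 3&5? yes. Contrib: -1. Sum: -1
Gen 8: crossing 4x5. Both 3&5? no. Sum: -1
Gen 9: crossing 5x4. Both 3&5? no. Sum: -1
Gen 10: crossing 2x1. Both 3&5? no. Sum: -1

Answer: -1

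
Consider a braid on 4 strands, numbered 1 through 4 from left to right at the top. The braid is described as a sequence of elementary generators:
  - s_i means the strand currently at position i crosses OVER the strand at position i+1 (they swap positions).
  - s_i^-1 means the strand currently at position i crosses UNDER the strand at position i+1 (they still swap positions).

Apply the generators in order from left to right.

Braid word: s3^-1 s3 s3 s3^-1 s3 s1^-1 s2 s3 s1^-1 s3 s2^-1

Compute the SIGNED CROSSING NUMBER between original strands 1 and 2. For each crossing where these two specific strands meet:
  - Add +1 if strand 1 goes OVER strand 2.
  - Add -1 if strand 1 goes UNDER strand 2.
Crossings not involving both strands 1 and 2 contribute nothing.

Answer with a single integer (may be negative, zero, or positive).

Gen 1: crossing 3x4. Both 1&2? no. Sum: 0
Gen 2: crossing 4x3. Both 1&2? no. Sum: 0
Gen 3: crossing 3x4. Both 1&2? no. Sum: 0
Gen 4: crossing 4x3. Both 1&2? no. Sum: 0
Gen 5: crossing 3x4. Both 1&2? no. Sum: 0
Gen 6: 1 under 2. Both 1&2? yes. Contrib: -1. Sum: -1
Gen 7: crossing 1x4. Both 1&2? no. Sum: -1
Gen 8: crossing 1x3. Both 1&2? no. Sum: -1
Gen 9: crossing 2x4. Both 1&2? no. Sum: -1
Gen 10: crossing 3x1. Both 1&2? no. Sum: -1
Gen 11: 2 under 1. Both 1&2? yes. Contrib: +1. Sum: 0

Answer: 0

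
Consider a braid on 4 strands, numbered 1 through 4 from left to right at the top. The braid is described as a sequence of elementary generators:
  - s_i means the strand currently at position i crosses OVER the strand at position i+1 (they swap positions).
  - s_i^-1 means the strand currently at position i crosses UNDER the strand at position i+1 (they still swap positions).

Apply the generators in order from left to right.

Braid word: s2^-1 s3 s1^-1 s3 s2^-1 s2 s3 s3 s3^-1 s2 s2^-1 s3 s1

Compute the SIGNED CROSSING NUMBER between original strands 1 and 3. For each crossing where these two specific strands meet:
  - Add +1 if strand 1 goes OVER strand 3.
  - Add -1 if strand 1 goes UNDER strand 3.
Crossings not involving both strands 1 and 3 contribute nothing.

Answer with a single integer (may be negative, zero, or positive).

Gen 1: crossing 2x3. Both 1&3? no. Sum: 0
Gen 2: crossing 2x4. Both 1&3? no. Sum: 0
Gen 3: 1 under 3. Both 1&3? yes. Contrib: -1. Sum: -1
Gen 4: crossing 4x2. Both 1&3? no. Sum: -1
Gen 5: crossing 1x2. Both 1&3? no. Sum: -1
Gen 6: crossing 2x1. Both 1&3? no. Sum: -1
Gen 7: crossing 2x4. Both 1&3? no. Sum: -1
Gen 8: crossing 4x2. Both 1&3? no. Sum: -1
Gen 9: crossing 2x4. Both 1&3? no. Sum: -1
Gen 10: crossing 1x4. Both 1&3? no. Sum: -1
Gen 11: crossing 4x1. Both 1&3? no. Sum: -1
Gen 12: crossing 4x2. Both 1&3? no. Sum: -1
Gen 13: 3 over 1. Both 1&3? yes. Contrib: -1. Sum: -2

Answer: -2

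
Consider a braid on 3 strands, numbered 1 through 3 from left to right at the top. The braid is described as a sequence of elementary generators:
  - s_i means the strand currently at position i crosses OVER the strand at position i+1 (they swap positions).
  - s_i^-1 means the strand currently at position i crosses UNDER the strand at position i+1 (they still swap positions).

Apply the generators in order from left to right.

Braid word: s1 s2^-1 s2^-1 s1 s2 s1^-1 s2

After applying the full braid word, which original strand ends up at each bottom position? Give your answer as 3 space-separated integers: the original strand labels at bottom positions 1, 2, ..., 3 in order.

Gen 1 (s1): strand 1 crosses over strand 2. Perm now: [2 1 3]
Gen 2 (s2^-1): strand 1 crosses under strand 3. Perm now: [2 3 1]
Gen 3 (s2^-1): strand 3 crosses under strand 1. Perm now: [2 1 3]
Gen 4 (s1): strand 2 crosses over strand 1. Perm now: [1 2 3]
Gen 5 (s2): strand 2 crosses over strand 3. Perm now: [1 3 2]
Gen 6 (s1^-1): strand 1 crosses under strand 3. Perm now: [3 1 2]
Gen 7 (s2): strand 1 crosses over strand 2. Perm now: [3 2 1]

Answer: 3 2 1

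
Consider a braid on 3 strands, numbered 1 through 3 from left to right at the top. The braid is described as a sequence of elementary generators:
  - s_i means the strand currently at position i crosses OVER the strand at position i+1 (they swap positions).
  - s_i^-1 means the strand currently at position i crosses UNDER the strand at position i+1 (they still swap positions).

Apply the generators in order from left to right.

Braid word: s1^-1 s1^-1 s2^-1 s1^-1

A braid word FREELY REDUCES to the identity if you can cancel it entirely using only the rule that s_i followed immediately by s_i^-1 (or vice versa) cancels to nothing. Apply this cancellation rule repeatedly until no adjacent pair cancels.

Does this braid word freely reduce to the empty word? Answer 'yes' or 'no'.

Gen 1 (s1^-1): push. Stack: [s1^-1]
Gen 2 (s1^-1): push. Stack: [s1^-1 s1^-1]
Gen 3 (s2^-1): push. Stack: [s1^-1 s1^-1 s2^-1]
Gen 4 (s1^-1): push. Stack: [s1^-1 s1^-1 s2^-1 s1^-1]
Reduced word: s1^-1 s1^-1 s2^-1 s1^-1

Answer: no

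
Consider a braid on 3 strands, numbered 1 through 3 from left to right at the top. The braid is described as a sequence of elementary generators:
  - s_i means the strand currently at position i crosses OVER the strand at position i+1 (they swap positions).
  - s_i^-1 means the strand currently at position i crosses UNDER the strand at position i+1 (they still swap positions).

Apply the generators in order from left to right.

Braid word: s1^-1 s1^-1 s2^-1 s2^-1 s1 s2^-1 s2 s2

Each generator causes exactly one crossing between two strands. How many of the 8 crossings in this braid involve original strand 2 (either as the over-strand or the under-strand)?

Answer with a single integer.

Answer: 5

Derivation:
Gen 1: crossing 1x2. Involves strand 2? yes. Count so far: 1
Gen 2: crossing 2x1. Involves strand 2? yes. Count so far: 2
Gen 3: crossing 2x3. Involves strand 2? yes. Count so far: 3
Gen 4: crossing 3x2. Involves strand 2? yes. Count so far: 4
Gen 5: crossing 1x2. Involves strand 2? yes. Count so far: 5
Gen 6: crossing 1x3. Involves strand 2? no. Count so far: 5
Gen 7: crossing 3x1. Involves strand 2? no. Count so far: 5
Gen 8: crossing 1x3. Involves strand 2? no. Count so far: 5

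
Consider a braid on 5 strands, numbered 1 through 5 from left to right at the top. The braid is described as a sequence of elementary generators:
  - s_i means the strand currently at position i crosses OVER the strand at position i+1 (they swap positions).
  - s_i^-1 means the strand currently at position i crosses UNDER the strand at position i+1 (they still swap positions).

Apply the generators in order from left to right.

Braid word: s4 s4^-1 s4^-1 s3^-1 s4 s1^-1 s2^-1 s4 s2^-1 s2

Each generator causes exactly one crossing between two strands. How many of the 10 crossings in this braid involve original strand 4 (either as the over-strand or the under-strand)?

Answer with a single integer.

Gen 1: crossing 4x5. Involves strand 4? yes. Count so far: 1
Gen 2: crossing 5x4. Involves strand 4? yes. Count so far: 2
Gen 3: crossing 4x5. Involves strand 4? yes. Count so far: 3
Gen 4: crossing 3x5. Involves strand 4? no. Count so far: 3
Gen 5: crossing 3x4. Involves strand 4? yes. Count so far: 4
Gen 6: crossing 1x2. Involves strand 4? no. Count so far: 4
Gen 7: crossing 1x5. Involves strand 4? no. Count so far: 4
Gen 8: crossing 4x3. Involves strand 4? yes. Count so far: 5
Gen 9: crossing 5x1. Involves strand 4? no. Count so far: 5
Gen 10: crossing 1x5. Involves strand 4? no. Count so far: 5

Answer: 5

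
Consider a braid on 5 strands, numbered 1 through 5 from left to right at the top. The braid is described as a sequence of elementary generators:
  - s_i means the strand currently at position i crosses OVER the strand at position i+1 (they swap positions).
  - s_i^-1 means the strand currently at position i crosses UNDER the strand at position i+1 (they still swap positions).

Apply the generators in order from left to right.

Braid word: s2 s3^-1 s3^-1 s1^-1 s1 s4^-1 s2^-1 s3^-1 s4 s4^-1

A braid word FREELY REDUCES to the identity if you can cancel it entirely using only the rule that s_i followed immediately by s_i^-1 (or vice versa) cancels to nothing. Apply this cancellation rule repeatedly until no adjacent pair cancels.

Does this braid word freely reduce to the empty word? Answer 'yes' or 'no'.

Answer: no

Derivation:
Gen 1 (s2): push. Stack: [s2]
Gen 2 (s3^-1): push. Stack: [s2 s3^-1]
Gen 3 (s3^-1): push. Stack: [s2 s3^-1 s3^-1]
Gen 4 (s1^-1): push. Stack: [s2 s3^-1 s3^-1 s1^-1]
Gen 5 (s1): cancels prior s1^-1. Stack: [s2 s3^-1 s3^-1]
Gen 6 (s4^-1): push. Stack: [s2 s3^-1 s3^-1 s4^-1]
Gen 7 (s2^-1): push. Stack: [s2 s3^-1 s3^-1 s4^-1 s2^-1]
Gen 8 (s3^-1): push. Stack: [s2 s3^-1 s3^-1 s4^-1 s2^-1 s3^-1]
Gen 9 (s4): push. Stack: [s2 s3^-1 s3^-1 s4^-1 s2^-1 s3^-1 s4]
Gen 10 (s4^-1): cancels prior s4. Stack: [s2 s3^-1 s3^-1 s4^-1 s2^-1 s3^-1]
Reduced word: s2 s3^-1 s3^-1 s4^-1 s2^-1 s3^-1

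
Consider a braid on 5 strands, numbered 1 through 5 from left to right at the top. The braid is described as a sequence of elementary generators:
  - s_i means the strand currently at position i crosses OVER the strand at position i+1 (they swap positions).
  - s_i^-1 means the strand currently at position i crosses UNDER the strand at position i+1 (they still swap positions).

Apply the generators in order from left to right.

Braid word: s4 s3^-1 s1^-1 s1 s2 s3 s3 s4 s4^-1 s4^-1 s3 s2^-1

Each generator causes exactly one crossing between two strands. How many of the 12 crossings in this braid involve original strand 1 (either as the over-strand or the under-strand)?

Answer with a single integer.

Gen 1: crossing 4x5. Involves strand 1? no. Count so far: 0
Gen 2: crossing 3x5. Involves strand 1? no. Count so far: 0
Gen 3: crossing 1x2. Involves strand 1? yes. Count so far: 1
Gen 4: crossing 2x1. Involves strand 1? yes. Count so far: 2
Gen 5: crossing 2x5. Involves strand 1? no. Count so far: 2
Gen 6: crossing 2x3. Involves strand 1? no. Count so far: 2
Gen 7: crossing 3x2. Involves strand 1? no. Count so far: 2
Gen 8: crossing 3x4. Involves strand 1? no. Count so far: 2
Gen 9: crossing 4x3. Involves strand 1? no. Count so far: 2
Gen 10: crossing 3x4. Involves strand 1? no. Count so far: 2
Gen 11: crossing 2x4. Involves strand 1? no. Count so far: 2
Gen 12: crossing 5x4. Involves strand 1? no. Count so far: 2

Answer: 2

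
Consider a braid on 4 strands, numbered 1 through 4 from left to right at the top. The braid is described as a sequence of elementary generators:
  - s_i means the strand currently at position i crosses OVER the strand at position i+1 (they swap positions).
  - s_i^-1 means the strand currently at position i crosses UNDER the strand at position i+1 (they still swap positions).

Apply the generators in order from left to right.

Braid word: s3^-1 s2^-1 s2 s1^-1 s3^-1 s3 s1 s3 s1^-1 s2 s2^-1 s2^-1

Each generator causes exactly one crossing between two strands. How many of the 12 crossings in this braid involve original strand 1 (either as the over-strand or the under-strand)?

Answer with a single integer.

Answer: 6

Derivation:
Gen 1: crossing 3x4. Involves strand 1? no. Count so far: 0
Gen 2: crossing 2x4. Involves strand 1? no. Count so far: 0
Gen 3: crossing 4x2. Involves strand 1? no. Count so far: 0
Gen 4: crossing 1x2. Involves strand 1? yes. Count so far: 1
Gen 5: crossing 4x3. Involves strand 1? no. Count so far: 1
Gen 6: crossing 3x4. Involves strand 1? no. Count so far: 1
Gen 7: crossing 2x1. Involves strand 1? yes. Count so far: 2
Gen 8: crossing 4x3. Involves strand 1? no. Count so far: 2
Gen 9: crossing 1x2. Involves strand 1? yes. Count so far: 3
Gen 10: crossing 1x3. Involves strand 1? yes. Count so far: 4
Gen 11: crossing 3x1. Involves strand 1? yes. Count so far: 5
Gen 12: crossing 1x3. Involves strand 1? yes. Count so far: 6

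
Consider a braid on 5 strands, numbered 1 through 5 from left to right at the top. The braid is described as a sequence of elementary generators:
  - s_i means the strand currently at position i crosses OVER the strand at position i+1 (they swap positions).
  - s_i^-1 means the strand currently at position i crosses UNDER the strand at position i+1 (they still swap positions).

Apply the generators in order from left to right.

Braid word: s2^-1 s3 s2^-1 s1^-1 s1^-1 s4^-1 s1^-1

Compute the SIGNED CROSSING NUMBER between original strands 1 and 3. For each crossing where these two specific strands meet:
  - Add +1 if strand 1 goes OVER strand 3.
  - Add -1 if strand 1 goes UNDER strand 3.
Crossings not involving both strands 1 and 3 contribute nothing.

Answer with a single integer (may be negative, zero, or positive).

Gen 1: crossing 2x3. Both 1&3? no. Sum: 0
Gen 2: crossing 2x4. Both 1&3? no. Sum: 0
Gen 3: crossing 3x4. Both 1&3? no. Sum: 0
Gen 4: crossing 1x4. Both 1&3? no. Sum: 0
Gen 5: crossing 4x1. Both 1&3? no. Sum: 0
Gen 6: crossing 2x5. Both 1&3? no. Sum: 0
Gen 7: crossing 1x4. Both 1&3? no. Sum: 0

Answer: 0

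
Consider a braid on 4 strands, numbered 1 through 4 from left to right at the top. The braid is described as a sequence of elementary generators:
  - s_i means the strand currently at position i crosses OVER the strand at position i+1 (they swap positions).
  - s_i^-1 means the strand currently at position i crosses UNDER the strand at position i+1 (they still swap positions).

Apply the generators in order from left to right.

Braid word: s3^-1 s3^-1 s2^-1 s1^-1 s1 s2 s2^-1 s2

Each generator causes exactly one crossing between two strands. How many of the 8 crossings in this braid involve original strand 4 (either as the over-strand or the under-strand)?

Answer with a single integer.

Gen 1: crossing 3x4. Involves strand 4? yes. Count so far: 1
Gen 2: crossing 4x3. Involves strand 4? yes. Count so far: 2
Gen 3: crossing 2x3. Involves strand 4? no. Count so far: 2
Gen 4: crossing 1x3. Involves strand 4? no. Count so far: 2
Gen 5: crossing 3x1. Involves strand 4? no. Count so far: 2
Gen 6: crossing 3x2. Involves strand 4? no. Count so far: 2
Gen 7: crossing 2x3. Involves strand 4? no. Count so far: 2
Gen 8: crossing 3x2. Involves strand 4? no. Count so far: 2

Answer: 2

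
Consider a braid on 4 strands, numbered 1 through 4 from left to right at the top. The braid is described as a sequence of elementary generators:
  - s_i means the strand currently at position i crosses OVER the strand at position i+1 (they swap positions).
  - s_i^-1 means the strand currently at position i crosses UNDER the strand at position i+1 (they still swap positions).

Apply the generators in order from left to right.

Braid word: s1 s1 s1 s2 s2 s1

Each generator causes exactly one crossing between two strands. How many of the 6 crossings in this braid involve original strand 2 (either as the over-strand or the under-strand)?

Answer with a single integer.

Gen 1: crossing 1x2. Involves strand 2? yes. Count so far: 1
Gen 2: crossing 2x1. Involves strand 2? yes. Count so far: 2
Gen 3: crossing 1x2. Involves strand 2? yes. Count so far: 3
Gen 4: crossing 1x3. Involves strand 2? no. Count so far: 3
Gen 5: crossing 3x1. Involves strand 2? no. Count so far: 3
Gen 6: crossing 2x1. Involves strand 2? yes. Count so far: 4

Answer: 4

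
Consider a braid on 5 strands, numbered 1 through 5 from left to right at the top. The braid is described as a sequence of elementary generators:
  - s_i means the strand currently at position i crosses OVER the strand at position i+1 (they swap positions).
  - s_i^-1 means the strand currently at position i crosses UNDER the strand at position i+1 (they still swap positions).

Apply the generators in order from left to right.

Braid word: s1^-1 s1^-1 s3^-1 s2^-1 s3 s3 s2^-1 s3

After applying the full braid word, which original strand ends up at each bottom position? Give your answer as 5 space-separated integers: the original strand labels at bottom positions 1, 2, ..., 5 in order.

Gen 1 (s1^-1): strand 1 crosses under strand 2. Perm now: [2 1 3 4 5]
Gen 2 (s1^-1): strand 2 crosses under strand 1. Perm now: [1 2 3 4 5]
Gen 3 (s3^-1): strand 3 crosses under strand 4. Perm now: [1 2 4 3 5]
Gen 4 (s2^-1): strand 2 crosses under strand 4. Perm now: [1 4 2 3 5]
Gen 5 (s3): strand 2 crosses over strand 3. Perm now: [1 4 3 2 5]
Gen 6 (s3): strand 3 crosses over strand 2. Perm now: [1 4 2 3 5]
Gen 7 (s2^-1): strand 4 crosses under strand 2. Perm now: [1 2 4 3 5]
Gen 8 (s3): strand 4 crosses over strand 3. Perm now: [1 2 3 4 5]

Answer: 1 2 3 4 5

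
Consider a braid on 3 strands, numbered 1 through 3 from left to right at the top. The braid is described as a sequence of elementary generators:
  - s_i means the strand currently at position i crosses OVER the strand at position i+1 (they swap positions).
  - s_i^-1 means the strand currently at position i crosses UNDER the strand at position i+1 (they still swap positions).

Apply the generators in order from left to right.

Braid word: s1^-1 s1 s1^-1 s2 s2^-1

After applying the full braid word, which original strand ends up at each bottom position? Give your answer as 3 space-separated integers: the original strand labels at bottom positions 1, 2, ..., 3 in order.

Answer: 2 1 3

Derivation:
Gen 1 (s1^-1): strand 1 crosses under strand 2. Perm now: [2 1 3]
Gen 2 (s1): strand 2 crosses over strand 1. Perm now: [1 2 3]
Gen 3 (s1^-1): strand 1 crosses under strand 2. Perm now: [2 1 3]
Gen 4 (s2): strand 1 crosses over strand 3. Perm now: [2 3 1]
Gen 5 (s2^-1): strand 3 crosses under strand 1. Perm now: [2 1 3]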